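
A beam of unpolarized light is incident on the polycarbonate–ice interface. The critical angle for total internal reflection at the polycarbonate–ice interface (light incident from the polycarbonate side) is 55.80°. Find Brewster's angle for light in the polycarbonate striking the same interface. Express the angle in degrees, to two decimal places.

n₂/n₁ = sin θ_c = sin 55.80° = 0.8271.
tan θ_B equals the same ratio, so θ_B = arctan(0.8271) = 39.59°.

θ_B ≈ 39.59°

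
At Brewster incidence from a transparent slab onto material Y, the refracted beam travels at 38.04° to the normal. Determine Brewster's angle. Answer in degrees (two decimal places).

θ_B ≈ 51.96°

Brewster's condition makes the reflected and refracted beams perpendicular: θ_B + θ_t = 90°.
θ_B = 90° − 38.04° = 51.96°.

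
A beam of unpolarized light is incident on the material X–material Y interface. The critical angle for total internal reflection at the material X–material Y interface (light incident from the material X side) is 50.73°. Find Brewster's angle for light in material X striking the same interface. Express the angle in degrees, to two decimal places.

At the critical angle sin θ_c = n₂/n₁, giving n₂/n₁ = sin 50.73° = 0.7742.
Then tan θ_B = n₂/n₁ = 0.7742, so θ_B = arctan 0.7742 = 37.75°.

θ_B ≈ 37.75°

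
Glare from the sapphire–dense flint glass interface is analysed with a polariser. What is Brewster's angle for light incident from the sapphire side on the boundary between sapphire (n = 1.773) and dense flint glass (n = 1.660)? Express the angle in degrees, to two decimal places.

tan θ_B = n₂/n₁ = 1.660/1.773 = 0.9363.
So θ_B = arctan 0.9363 = 43.11°.

θ_B ≈ 43.11°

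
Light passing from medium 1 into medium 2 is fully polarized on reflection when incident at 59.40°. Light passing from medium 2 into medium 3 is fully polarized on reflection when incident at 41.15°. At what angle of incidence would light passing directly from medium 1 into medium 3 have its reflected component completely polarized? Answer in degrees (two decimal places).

θ_B ≈ 55.91°

n₂/n₁ = tan 59.40° = 1.6909 and n₃/n₂ = tan 41.15° = 0.8739.
So n₃/n₁ = (n₂/n₁)(n₃/n₂) = 1.6909 × 0.8739 = 1.4777.
θ_B(1→3) = arctan(1.4777) = 55.91°.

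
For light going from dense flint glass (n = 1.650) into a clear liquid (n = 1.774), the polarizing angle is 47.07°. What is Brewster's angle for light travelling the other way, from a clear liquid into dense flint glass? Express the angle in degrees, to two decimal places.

The two Brewster angles are complementary: θ_B' = 90° − θ_B = 90° − 47.07° = 42.93°.

θ_B' ≈ 42.93°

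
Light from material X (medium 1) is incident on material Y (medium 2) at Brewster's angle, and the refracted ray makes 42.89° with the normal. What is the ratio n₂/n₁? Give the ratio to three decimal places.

θ_B + θ_t = 90°, so θ_B = 90° − 42.89° = 47.11°.
Then n₂/n₁ = tan θ_B = tan 47.11° = 1.077.

n₂/n₁ ≈ 1.077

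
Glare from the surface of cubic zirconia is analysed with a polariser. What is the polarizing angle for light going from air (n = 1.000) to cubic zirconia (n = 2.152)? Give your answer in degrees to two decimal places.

At Brewster's angle the reflected and refracted rays are perpendicular, which with Snell's law gives tan θ_B = n₂/n₁.
tan θ_B = n₂/n₁ = 2.152/1.000 = 2.1520.
So θ_B = arctan 2.1520 = 65.08°.

θ_B ≈ 65.08°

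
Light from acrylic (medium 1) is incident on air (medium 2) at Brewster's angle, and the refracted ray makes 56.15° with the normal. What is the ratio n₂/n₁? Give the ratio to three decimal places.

n₂/n₁ ≈ 0.671

At Brewster incidence θ_B = 90° − θ_t = 90° − 56.15° = 33.85°.
Then n₂/n₁ = tan θ_B = tan 33.85° = 0.671.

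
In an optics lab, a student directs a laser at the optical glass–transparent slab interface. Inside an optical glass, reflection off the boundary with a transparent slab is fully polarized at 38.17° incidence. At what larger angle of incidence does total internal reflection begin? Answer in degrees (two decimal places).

θ_c ≈ 51.82°

tan θ_B = n₂/n₁ = tan 38.17° = 0.7861.
Total internal reflection: sin θ_c = n₂/n₁ = 0.7861.
θ_c = arcsin(0.7861) = 51.82°.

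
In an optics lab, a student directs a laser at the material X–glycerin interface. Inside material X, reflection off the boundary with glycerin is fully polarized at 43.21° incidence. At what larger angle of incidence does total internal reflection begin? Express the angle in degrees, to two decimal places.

n₂/n₁ = tan 43.21° = 0.9394; the critical angle satisfies sin θ_c = n₂/n₁.
θ_c = arcsin(0.9394) = 69.95°.

θ_c ≈ 69.95°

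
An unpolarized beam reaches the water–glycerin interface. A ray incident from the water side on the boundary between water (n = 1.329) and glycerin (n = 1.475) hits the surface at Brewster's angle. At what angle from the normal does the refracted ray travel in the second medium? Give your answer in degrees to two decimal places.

θ_B = arctan(n₂/n₁) = arctan(1.475/1.329) = 47.98°.
At Brewster's angle the reflected and refracted rays are perpendicular, so θ_t = 90° − θ_B = 90° − 47.98° = 42.02°.

θ_t ≈ 42.02°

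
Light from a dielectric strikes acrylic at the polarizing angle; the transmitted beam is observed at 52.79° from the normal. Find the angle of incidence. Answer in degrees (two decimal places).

θ_B ≈ 37.21°

Brewster's condition makes the reflected and refracted beams perpendicular: θ_B + θ_t = 90°.
So θ_B = 90° − θ_t = 90° − 52.79° = 37.21°.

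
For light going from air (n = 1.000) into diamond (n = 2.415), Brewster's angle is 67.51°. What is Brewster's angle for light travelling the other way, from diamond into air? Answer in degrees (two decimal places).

θ_B' ≈ 22.49°

The two Brewster angles are complementary: θ_B' = 90° − θ_B = 90° − 67.51° = 22.49°.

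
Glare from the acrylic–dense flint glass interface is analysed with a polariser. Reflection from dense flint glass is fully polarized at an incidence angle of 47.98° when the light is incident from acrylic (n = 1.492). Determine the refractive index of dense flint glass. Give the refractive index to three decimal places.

n ≈ 1.656

Brewster's law: tan θ_B = n₂/n₁ (light incident in acrylic, refracted into dense flint glass).
n₂ = n₁ tan θ_B = 1.492 × tan 47.98° = 1.656.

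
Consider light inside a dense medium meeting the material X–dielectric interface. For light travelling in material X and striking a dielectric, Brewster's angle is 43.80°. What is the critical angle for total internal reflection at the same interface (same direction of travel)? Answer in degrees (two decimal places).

tan θ_B = n₂/n₁ = tan 43.80° = 0.9590.
Total internal reflection: sin θ_c = n₂/n₁ = 0.9590.
θ_c = arcsin(0.9590) = 73.53°.

θ_c ≈ 73.53°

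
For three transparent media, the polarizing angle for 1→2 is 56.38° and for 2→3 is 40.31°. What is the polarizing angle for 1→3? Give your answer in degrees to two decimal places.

tan θ_B(1→2) = n₂/n₁ = tan 56.38° = 1.5040.
tan θ_B(2→3) = n₃/n₂ = tan 40.31° = 0.8484.
n₃/n₁ = 1.2759. Then tan θ_B(1→3) = n₃/n₁, so θ_B(1→3) = arctan(1.2759) = 51.91°.

θ_B ≈ 51.91°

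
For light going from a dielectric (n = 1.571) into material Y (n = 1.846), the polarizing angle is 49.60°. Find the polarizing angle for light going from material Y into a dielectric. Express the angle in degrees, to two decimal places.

θ_B' ≈ 40.40°

tan θ_B' = n₁/n₂ = 1/tan θ_B, so θ_B' = 90° − θ_B.
θ_B' = 90° − 49.60° = 40.40°.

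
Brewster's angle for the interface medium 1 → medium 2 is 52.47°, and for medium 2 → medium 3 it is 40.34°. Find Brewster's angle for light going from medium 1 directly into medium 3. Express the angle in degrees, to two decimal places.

θ_B ≈ 47.87°

Each Brewster angle gives a ratio: n₂/n₁ = tan 52.47° = 1.3018, n₃/n₂ = tan 40.34° = 0.8493.
So n₃/n₁ = (n₂/n₁)(n₃/n₂) = 1.3018 × 0.8493 = 1.1056.
θ_B(1→3) = arctan(1.1056) = 47.87°.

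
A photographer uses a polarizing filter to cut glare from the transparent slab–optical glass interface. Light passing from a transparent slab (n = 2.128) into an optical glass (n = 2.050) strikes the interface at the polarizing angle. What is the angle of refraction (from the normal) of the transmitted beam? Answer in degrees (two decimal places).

θ_t ≈ 46.07°

θ_B = arctan(n₂/n₁) = arctan(2.050/2.128) = 43.93°.
The refracted ray is perpendicular to the reflected ray, so θ_t = 90° − θ_B = 46.07°.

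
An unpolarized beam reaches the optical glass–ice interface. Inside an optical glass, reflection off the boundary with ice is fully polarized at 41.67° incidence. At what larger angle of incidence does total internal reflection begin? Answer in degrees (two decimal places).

θ_c ≈ 62.88°

tan θ_B = n₂/n₁ = tan 41.67° = 0.8900.
Total internal reflection: sin θ_c = n₂/n₁ = 0.8900.
θ_c = arcsin(0.8900) = 62.88°.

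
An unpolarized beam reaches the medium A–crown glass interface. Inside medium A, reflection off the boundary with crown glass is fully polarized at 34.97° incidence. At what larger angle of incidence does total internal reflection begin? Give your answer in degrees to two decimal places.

θ_c ≈ 44.38°

n₂/n₁ = tan 34.97° = 0.6994; the critical angle satisfies sin θ_c = n₂/n₁.
θ_c = arcsin(0.6994) = 44.38°.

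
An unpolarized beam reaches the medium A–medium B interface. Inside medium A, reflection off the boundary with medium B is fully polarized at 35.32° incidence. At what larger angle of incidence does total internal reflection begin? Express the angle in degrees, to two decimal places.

θ_c ≈ 45.12°

n₂/n₁ = tan 35.32° = 0.7086; the critical angle satisfies sin θ_c = n₂/n₁.
θ_c = arcsin(0.7086) = 45.12°.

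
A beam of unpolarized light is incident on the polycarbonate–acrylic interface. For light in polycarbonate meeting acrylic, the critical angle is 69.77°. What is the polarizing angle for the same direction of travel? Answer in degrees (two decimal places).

sin θ_c = n₂/n₁, so n₂/n₁ = sin 69.77° = 0.9383.
Brewster: tan θ_B = n₂/n₁ = 0.9383.
θ_B = arctan(0.9383) = 43.18°.

θ_B ≈ 43.18°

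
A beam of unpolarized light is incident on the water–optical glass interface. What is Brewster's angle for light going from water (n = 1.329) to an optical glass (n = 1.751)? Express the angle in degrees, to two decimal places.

Here n₂/n₁ = 1.751/1.329 = 1.3175, and Brewster's law gives tan θ_B = n₂/n₁.
θ_B = arctan(1.3175) = 52.80°.

θ_B ≈ 52.80°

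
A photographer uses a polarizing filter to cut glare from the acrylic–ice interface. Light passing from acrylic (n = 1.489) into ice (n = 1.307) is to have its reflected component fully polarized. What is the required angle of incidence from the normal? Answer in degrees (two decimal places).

θ_B ≈ 41.28°

Here n₂/n₁ = 1.307/1.489 = 0.8778, and Brewster's law gives tan θ_B = n₂/n₁. Taking the arctangent, θ_B = 41.28°.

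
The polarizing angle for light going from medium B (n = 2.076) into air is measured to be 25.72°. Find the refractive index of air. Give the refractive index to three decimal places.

Brewster's law: tan θ_B = n₂/n₁ (light incident in medium B, refracted into air).
n₂ = n₁ tan θ_B = 2.076 × tan 25.72° = 1.000.

n ≈ 1.000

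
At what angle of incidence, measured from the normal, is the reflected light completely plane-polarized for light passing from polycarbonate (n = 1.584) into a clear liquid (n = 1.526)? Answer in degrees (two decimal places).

Brewster's condition: tan θ_B = n₂/n₁ = 1.526/1.584 = 0.9634. Taking the arctangent, θ_B = 43.93°.

θ_B ≈ 43.93°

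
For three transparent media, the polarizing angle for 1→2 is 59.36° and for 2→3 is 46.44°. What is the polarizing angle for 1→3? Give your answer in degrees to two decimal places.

θ_B ≈ 60.61°

Each Brewster angle gives a ratio: n₂/n₁ = tan 59.36° = 1.6882, n₃/n₂ = tan 46.44° = 1.0516.
n₃/n₁ = 1.7753. Then tan θ_B(1→3) = n₃/n₁, so θ_B(1→3) = arctan(1.7753) = 60.61°.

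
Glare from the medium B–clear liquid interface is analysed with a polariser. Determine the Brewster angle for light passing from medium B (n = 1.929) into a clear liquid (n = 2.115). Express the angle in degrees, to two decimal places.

The reflected p-component vanishes when tan θ_B = n₂/n₁.
Brewster's condition: tan θ_B = n₂/n₁ = 2.115/1.929 = 1.0964. Taking the arctangent, θ_B = 47.63°.

θ_B ≈ 47.63°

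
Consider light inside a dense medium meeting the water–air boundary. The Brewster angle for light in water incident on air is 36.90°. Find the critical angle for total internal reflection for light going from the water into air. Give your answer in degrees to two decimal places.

tan θ_B = n₂/n₁ = tan 36.90° = 0.7508.
Total internal reflection: sin θ_c = n₂/n₁ = 0.7508.
θ_c = arcsin(0.7508) = 48.66°.

θ_c ≈ 48.66°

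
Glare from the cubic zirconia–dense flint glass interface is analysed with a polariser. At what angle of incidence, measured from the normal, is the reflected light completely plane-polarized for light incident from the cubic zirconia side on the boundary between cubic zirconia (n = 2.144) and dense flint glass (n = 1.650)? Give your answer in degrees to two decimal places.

θ_B ≈ 37.58°

Brewster's condition: tan θ_B = n₂/n₁ = 1.650/2.144 = 0.7696.
So θ_B = arctan 0.7696 = 37.58°.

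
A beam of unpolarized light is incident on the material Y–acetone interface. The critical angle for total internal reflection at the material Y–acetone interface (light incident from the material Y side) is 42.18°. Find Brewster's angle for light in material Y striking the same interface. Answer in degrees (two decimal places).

θ_B ≈ 33.88°

sin θ_c = n₂/n₁, so n₂/n₁ = sin 42.18° = 0.6715.
Brewster: tan θ_B = n₂/n₁ = 0.6715.
θ_B = arctan(0.6715) = 33.88°.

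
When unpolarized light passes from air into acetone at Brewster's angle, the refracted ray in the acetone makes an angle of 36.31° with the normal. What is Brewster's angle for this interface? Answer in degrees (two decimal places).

Since the reflected and refracted rays are at right angles at the polarizing angle, θ_B + θ_t = 90°.
θ_B = 90° − 36.31° = 53.69°.

θ_B ≈ 53.69°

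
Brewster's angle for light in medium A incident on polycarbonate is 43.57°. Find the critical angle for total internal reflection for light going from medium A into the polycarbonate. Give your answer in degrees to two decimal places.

θ_c ≈ 72.04°

From Brewster, n₂/n₁ = tan θ_B = tan 43.57° = 0.9513.
Then sin θ_c = n₂/n₁ = 0.9513, so θ_c = arcsin 0.9513 = 72.04°.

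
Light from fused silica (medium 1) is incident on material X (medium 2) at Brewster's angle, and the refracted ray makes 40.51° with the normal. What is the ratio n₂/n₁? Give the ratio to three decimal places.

n₂/n₁ ≈ 1.170

At Brewster incidence θ_B = 90° − θ_t = 90° − 40.51° = 49.49°.
tan θ_B = n₂/n₁, so n₂/n₁ = tan 49.49° = 1.170.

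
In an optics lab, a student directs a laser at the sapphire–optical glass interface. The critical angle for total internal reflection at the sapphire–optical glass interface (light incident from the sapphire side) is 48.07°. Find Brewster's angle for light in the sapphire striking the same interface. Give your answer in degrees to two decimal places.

θ_B ≈ 36.65°

At the critical angle sin θ_c = n₂/n₁, giving n₂/n₁ = sin 48.07° = 0.7440.
Then tan θ_B = n₂/n₁ = 0.7440, so θ_B = arctan 0.7440 = 36.65°.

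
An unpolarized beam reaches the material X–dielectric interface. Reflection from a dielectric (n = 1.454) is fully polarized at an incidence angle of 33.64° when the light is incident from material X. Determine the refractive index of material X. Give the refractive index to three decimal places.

n ≈ 2.185

At the Brewster angle, tan θ_B = n₂/n₁ with n₁ on the incident side (material X) and n₂ on the transmitted side (a dielectric).
n₁ = n₂ / tan θ_B = 1.454 / tan 33.64° = 2.185.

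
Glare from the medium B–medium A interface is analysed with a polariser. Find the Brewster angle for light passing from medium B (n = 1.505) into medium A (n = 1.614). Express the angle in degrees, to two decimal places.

The reflected p-component vanishes when tan θ_B = n₂/n₁.
tan θ_B = n₂/n₁ = 1.614/1.505 = 1.0724. Taking the arctangent, θ_B = 47.00°.

θ_B ≈ 47.00°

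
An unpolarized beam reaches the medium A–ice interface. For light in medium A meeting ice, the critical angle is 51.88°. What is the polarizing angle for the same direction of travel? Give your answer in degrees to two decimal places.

θ_B ≈ 38.19°

At the critical angle sin θ_c = n₂/n₁, giving n₂/n₁ = sin 51.88° = 0.7867.
Then tan θ_B = n₂/n₁ = 0.7867, so θ_B = arctan 0.7867 = 38.19°.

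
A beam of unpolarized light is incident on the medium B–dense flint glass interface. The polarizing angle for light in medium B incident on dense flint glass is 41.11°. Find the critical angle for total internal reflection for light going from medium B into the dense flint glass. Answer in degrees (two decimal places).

tan θ_B = n₂/n₁ = tan 41.11° = 0.8727.
Total internal reflection: sin θ_c = n₂/n₁ = 0.8727.
θ_c = arcsin(0.8727) = 60.77°.

θ_c ≈ 60.77°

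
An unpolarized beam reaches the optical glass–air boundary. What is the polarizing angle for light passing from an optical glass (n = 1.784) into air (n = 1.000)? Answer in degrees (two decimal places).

Brewster's condition: tan θ_B = n₂/n₁ = 1.000/1.784 = 0.5605.
So θ_B = arctan 0.5605 = 29.27°.

θ_B ≈ 29.27°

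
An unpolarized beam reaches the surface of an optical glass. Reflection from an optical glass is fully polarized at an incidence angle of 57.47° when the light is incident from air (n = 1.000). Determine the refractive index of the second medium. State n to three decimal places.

Brewster's law: tan θ_B = n₂/n₁ (light incident in air, refracted into an optical glass).
n₂ = n₁ tan θ_B = 1.000 × tan 57.47° = 1.568.

n ≈ 1.568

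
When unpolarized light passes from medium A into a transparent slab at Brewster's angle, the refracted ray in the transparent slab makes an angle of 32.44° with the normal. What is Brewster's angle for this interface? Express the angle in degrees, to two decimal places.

Since the reflected and refracted rays are at right angles at the polarizing angle, θ_B + θ_t = 90°.
θ_B = 90° − 32.44° = 57.56°.

θ_B ≈ 57.56°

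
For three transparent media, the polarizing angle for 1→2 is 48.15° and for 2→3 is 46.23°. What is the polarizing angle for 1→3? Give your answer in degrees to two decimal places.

Each Brewster angle gives a ratio: n₂/n₁ = tan 48.15° = 1.1165, n₃/n₂ = tan 46.23° = 1.0439.
n₃/n₁ = 1.1655. Then tan θ_B(1→3) = n₃/n₁, so θ_B(1→3) = arctan(1.1655) = 49.37°.

θ_B ≈ 49.37°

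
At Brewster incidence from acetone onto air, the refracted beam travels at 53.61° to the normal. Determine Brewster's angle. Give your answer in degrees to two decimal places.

Brewster's condition makes the reflected and refracted beams perpendicular: θ_B + θ_t = 90°.
θ_B = 90° − 53.61° = 36.39°.

θ_B ≈ 36.39°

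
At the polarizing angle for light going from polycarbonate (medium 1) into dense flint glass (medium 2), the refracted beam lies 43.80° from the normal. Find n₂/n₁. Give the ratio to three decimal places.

n₂/n₁ ≈ 1.043

θ_B + θ_t = 90°, so θ_B = 90° − 43.80° = 46.20°.
tan θ_B = n₂/n₁, so n₂/n₁ = tan 46.20° = 1.043.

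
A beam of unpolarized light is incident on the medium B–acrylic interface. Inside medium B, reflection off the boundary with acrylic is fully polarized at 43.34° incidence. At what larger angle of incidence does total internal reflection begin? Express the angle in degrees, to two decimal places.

θ_c ≈ 70.68°

From Brewster, n₂/n₁ = tan θ_B = tan 43.34° = 0.9437.
Then sin θ_c = n₂/n₁ = 0.9437, so θ_c = arcsin 0.9437 = 70.68°.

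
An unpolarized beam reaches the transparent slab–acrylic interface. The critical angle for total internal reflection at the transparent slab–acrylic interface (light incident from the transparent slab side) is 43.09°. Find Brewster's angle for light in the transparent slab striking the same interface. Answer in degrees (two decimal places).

n₂/n₁ = sin θ_c = sin 43.09° = 0.6831.
tan θ_B equals the same ratio, so θ_B = arctan(0.6831) = 34.34°.

θ_B ≈ 34.34°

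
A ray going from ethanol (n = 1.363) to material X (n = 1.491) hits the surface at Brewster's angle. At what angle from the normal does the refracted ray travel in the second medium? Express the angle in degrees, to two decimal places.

First find Brewster's angle: tan θ_B = 1.491/1.363 = 1.0939, giving θ_B = 47.57°.
The refracted ray is perpendicular to the reflected ray, so θ_t = 90° − θ_B = 42.43°.

θ_t ≈ 42.43°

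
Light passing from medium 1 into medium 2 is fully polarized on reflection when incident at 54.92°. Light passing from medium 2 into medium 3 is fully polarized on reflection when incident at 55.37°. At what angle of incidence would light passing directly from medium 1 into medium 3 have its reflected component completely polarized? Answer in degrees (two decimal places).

θ_B ≈ 64.13°

Each Brewster angle gives a ratio: n₂/n₁ = tan 54.92° = 1.4239, n₃/n₂ = tan 55.37° = 1.4480.
So n₃/n₁ = (n₂/n₁)(n₃/n₂) = 1.4239 × 1.4480 = 2.0618.
θ_B(1→3) = arctan(2.0618) = 64.13°.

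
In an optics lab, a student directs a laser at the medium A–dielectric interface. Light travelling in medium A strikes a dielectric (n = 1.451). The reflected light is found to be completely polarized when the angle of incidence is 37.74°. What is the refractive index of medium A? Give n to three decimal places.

At the polarizing angle, tan θ_B = n₂/n₁ with n₁ on the incident side (medium A) and n₂ on the transmitted side (a dielectric).
n₁ = n₂ / tan θ_B = 1.451 / tan 37.74° = 1.875.

n ≈ 1.875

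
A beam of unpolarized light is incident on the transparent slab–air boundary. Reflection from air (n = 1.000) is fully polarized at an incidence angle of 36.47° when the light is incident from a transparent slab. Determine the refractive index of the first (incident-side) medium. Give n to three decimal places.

n ≈ 1.353

At the polarizing angle, tan θ_B = n₂/n₁ with n₁ on the incident side (a transparent slab) and n₂ on the transmitted side (air).
n₁ = n₂ / tan θ_B = 1.000 / tan 36.47° = 1.353.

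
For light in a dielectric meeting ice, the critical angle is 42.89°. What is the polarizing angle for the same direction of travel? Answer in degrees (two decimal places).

θ_B ≈ 34.24°

n₂/n₁ = sin θ_c = sin 42.89° = 0.6806.
tan θ_B equals the same ratio, so θ_B = arctan(0.6806) = 34.24°.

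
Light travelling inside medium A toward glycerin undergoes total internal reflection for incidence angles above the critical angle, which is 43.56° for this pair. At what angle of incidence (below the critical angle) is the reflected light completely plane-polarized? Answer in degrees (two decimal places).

θ_B ≈ 34.57°

sin θ_c = n₂/n₁, so n₂/n₁ = sin 43.56° = 0.6891.
Brewster: tan θ_B = n₂/n₁ = 0.6891.
θ_B = arctan(0.6891) = 34.57°.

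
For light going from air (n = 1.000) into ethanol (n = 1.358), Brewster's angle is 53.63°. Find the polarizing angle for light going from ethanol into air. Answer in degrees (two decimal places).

θ_B' ≈ 36.37°

tan θ_B' = n₁/n₂ = 1/tan θ_B, so θ_B' = 90° − θ_B.
θ_B' = 90° − 53.63° = 36.37°.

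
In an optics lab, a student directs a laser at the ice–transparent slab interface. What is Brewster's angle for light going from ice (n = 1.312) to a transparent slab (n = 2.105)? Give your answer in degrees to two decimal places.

θ_B ≈ 58.07°

Brewster's condition: tan θ_B = n₂/n₁ = 2.105/1.312 = 1.6044.
So θ_B = arctan 1.6044 = 58.07°.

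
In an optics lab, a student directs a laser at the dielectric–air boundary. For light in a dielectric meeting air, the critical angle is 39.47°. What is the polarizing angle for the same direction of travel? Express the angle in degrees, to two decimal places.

θ_B ≈ 32.44°

sin θ_c = n₂/n₁, so n₂/n₁ = sin 39.47° = 0.6357.
Brewster: tan θ_B = n₂/n₁ = 0.6357.
θ_B = arctan(0.6357) = 32.44°.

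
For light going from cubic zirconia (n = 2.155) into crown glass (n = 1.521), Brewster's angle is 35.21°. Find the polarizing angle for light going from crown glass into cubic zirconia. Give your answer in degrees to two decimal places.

The two Brewster angles are complementary: θ_B' = 90° − θ_B = 90° − 35.21° = 54.79°.

θ_B' ≈ 54.79°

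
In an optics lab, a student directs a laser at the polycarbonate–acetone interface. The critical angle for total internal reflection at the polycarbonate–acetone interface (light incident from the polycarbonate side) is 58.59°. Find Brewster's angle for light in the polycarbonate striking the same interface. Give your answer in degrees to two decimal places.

At the critical angle sin θ_c = n₂/n₁, giving n₂/n₁ = sin 58.59° = 0.8535.
Then tan θ_B = n₂/n₁ = 0.8535, so θ_B = arctan 0.8535 = 40.48°.

θ_B ≈ 40.48°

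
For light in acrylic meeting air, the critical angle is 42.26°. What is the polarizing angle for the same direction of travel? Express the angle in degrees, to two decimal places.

n₂/n₁ = sin θ_c = sin 42.26° = 0.6725.
tan θ_B equals the same ratio, so θ_B = arctan(0.6725) = 33.92°.

θ_B ≈ 33.92°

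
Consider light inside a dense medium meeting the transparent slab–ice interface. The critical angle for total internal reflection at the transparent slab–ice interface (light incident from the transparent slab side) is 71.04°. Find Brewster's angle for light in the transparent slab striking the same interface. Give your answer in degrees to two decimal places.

sin θ_c = n₂/n₁, so n₂/n₁ = sin 71.04° = 0.9457.
Brewster: tan θ_B = n₂/n₁ = 0.9457.
θ_B = arctan(0.9457) = 43.40°.

θ_B ≈ 43.40°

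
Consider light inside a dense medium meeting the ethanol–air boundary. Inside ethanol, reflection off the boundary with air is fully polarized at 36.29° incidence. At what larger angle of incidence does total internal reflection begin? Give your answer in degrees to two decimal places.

tan θ_B = n₂/n₁ = tan 36.29° = 0.7343.
Total internal reflection: sin θ_c = n₂/n₁ = 0.7343.
θ_c = arcsin(0.7343) = 47.25°.

θ_c ≈ 47.25°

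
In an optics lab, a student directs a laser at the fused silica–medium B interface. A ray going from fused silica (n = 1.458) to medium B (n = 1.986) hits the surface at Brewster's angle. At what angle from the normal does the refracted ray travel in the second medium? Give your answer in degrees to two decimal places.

θ_t ≈ 36.28°

tan θ_B = n₂/n₁ = 1.986/1.458 = 1.3621, so θ_B = 53.72°.
Since θ_B + θ_t = 90° at Brewster incidence, θ_t = 90° − 53.72° = 36.28°.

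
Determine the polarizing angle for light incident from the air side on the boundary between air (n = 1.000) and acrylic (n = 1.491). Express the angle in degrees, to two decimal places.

At Brewster's angle the reflected and refracted rays are perpendicular, which with Snell's law gives tan θ_B = n₂/n₁.
tan θ_B = n₂/n₁ = 1.491/1.000 = 1.4910. Taking the arctangent, θ_B = 56.15°.

θ_B ≈ 56.15°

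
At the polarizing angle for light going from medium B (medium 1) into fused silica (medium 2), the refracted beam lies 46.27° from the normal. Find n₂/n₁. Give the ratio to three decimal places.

θ_B + θ_t = 90°, so θ_B = 90° − 46.27° = 43.73°.
tan θ_B = n₂/n₁, so n₂/n₁ = tan 43.73° = 0.957.

n₂/n₁ ≈ 0.957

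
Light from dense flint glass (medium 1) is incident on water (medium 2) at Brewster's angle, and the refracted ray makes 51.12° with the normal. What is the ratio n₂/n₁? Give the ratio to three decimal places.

At Brewster incidence θ_B = 90° − θ_t = 90° − 51.12° = 38.88°.
tan θ_B = n₂/n₁, so n₂/n₁ = tan 38.88° = 0.806.

n₂/n₁ ≈ 0.806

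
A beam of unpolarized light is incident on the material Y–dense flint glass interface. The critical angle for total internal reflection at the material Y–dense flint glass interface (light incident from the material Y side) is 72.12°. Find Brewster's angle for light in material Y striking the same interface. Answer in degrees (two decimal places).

n₂/n₁ = sin θ_c = sin 72.12° = 0.9517.
tan θ_B equals the same ratio, so θ_B = arctan(0.9517) = 43.58°.

θ_B ≈ 43.58°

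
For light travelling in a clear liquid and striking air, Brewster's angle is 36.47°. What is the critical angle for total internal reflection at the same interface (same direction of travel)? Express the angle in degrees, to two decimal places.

θ_c ≈ 47.66°

tan θ_B = n₂/n₁ = tan 36.47° = 0.7392.
Total internal reflection: sin θ_c = n₂/n₁ = 0.7392.
θ_c = arcsin(0.7392) = 47.66°.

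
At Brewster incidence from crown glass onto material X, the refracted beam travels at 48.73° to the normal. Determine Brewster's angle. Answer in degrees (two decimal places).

Brewster's condition makes the reflected and refracted beams perpendicular: θ_B + θ_t = 90°.
θ_B = 90° − 48.73° = 41.27°.

θ_B ≈ 41.27°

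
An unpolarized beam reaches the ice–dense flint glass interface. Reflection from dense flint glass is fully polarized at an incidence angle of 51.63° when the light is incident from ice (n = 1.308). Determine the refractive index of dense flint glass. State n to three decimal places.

n ≈ 1.652

Brewster's law: tan θ_B = n₂/n₁ (light incident in ice, refracted into dense flint glass).
n₂ = n₁ tan θ_B = 1.308 × tan 51.63° = 1.652.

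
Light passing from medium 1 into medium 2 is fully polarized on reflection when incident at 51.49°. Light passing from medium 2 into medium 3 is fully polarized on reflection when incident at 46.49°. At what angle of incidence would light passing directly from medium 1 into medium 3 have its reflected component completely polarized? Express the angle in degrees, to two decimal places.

θ_B ≈ 52.93°

tan θ_B(1→2) = n₂/n₁ = tan 51.49° = 1.2567.
tan θ_B(2→3) = n₃/n₂ = tan 46.49° = 1.0534.
n₃/n₁ = 1.3238. Then tan θ_B(1→3) = n₃/n₁, so θ_B(1→3) = arctan(1.3238) = 52.93°.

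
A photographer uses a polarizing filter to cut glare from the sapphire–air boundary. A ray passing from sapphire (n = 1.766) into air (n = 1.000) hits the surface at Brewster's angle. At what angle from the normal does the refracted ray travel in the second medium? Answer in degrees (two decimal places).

First find Brewster's angle: tan θ_B = 1.000/1.766 = 0.5663, giving θ_B = 29.52°.
Since θ_B + θ_t = 90° at Brewster incidence, θ_t = 90° − 29.52° = 60.48°.

θ_t ≈ 60.48°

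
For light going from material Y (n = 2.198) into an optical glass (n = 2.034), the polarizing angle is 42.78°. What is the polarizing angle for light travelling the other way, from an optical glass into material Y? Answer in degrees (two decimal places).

θ_B' ≈ 47.22°

tan θ_B' = n₁/n₂ = 1/tan θ_B, so θ_B' = 90° − θ_B.
θ_B' = 90° − 42.78° = 47.22°.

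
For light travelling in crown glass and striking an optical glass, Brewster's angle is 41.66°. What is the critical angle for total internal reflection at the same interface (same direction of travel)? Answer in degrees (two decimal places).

θ_c ≈ 62.84°

From Brewster, n₂/n₁ = tan θ_B = tan 41.66° = 0.8897.
Then sin θ_c = n₂/n₁ = 0.8897, so θ_c = arcsin 0.8897 = 62.84°.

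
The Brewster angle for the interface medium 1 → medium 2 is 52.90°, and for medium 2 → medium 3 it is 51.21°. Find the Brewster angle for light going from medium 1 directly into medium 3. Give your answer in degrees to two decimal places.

θ_B ≈ 58.71°

tan θ_B(1→2) = n₂/n₁ = tan 52.90° = 1.3222.
tan θ_B(2→3) = n₃/n₂ = tan 51.21° = 1.2442.
Multiplying, n₃/n₁ = 1.3222 × 1.2442 = 1.6451, and θ_B(1→3) = arctan 1.6451 = 58.71°.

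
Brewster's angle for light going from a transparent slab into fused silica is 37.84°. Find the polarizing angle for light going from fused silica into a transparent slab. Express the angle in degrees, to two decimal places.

tan θ_B' = n₁/n₂ = 1/tan θ_B, so θ_B' = 90° − θ_B.
θ_B' = 90° − 37.84° = 52.16°.

θ_B' ≈ 52.16°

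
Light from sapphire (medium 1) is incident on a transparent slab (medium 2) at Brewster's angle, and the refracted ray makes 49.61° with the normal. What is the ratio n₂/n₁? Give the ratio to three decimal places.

n₂/n₁ ≈ 0.851

At Brewster incidence θ_B = 90° − θ_t = 90° − 49.61° = 40.39°.
tan θ_B = n₂/n₁, so n₂/n₁ = tan 40.39° = 0.851.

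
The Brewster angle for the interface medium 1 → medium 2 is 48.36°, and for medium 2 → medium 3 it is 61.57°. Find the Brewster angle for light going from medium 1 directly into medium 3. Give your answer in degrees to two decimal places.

Each Brewster angle gives a ratio: n₂/n₁ = tan 48.36° = 1.1247, n₃/n₂ = tan 61.57° = 1.8471.
Multiplying, n₃/n₁ = 1.1247 × 1.8471 = 2.0776, and θ_B(1→3) = arctan 2.0776 = 64.30°.

θ_B ≈ 64.30°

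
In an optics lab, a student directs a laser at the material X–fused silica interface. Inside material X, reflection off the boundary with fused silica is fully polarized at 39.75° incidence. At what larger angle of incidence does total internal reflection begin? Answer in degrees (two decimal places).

θ_c ≈ 56.27°

From Brewster, n₂/n₁ = tan θ_B = tan 39.75° = 0.8317.
Then sin θ_c = n₂/n₁ = 0.8317, so θ_c = arcsin 0.8317 = 56.27°.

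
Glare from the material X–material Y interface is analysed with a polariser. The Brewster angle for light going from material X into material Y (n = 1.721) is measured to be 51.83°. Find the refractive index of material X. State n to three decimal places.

Brewster's law: tan θ_B = n₂/n₁ (light incident in material X, refracted into material Y).
n₁ = n₂ / tan θ_B = 1.721 / tan 51.83° = 1.353.

n ≈ 1.353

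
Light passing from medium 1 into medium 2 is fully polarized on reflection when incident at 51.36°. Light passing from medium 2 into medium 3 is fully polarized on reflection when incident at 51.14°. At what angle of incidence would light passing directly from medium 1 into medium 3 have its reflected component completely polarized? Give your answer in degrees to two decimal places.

tan θ_B(1→2) = n₂/n₁ = tan 51.36° = 1.2509.
tan θ_B(2→3) = n₃/n₂ = tan 51.14° = 1.2411.
n₃/n₁ = 1.5525. Then tan θ_B(1→3) = n₃/n₁, so θ_B(1→3) = arctan(1.5525) = 57.21°.

θ_B ≈ 57.21°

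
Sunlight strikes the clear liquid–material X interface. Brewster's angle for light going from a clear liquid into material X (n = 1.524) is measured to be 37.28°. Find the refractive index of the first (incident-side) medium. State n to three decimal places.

n ≈ 2.002

Full polarization of the reflected beam means tan θ_B = n₂/n₁, where n₁ is the incident medium (a clear liquid).
n₁ = n₂ / tan θ_B = 1.524 / tan 37.28° = 2.002.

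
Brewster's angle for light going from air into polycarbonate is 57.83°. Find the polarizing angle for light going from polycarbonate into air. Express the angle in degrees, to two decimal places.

θ_B' ≈ 32.17°

tan θ_B' = n₁/n₂ = 1/tan θ_B, so θ_B' = 90° − θ_B.
θ_B' = 90° − 57.83° = 32.17°.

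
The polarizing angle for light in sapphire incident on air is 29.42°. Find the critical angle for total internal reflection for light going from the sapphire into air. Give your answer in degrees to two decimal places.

From Brewster, n₂/n₁ = tan θ_B = tan 29.42° = 0.5639.
Then sin θ_c = n₂/n₁ = 0.5639, so θ_c = arcsin 0.5639 = 34.33°.

θ_c ≈ 34.33°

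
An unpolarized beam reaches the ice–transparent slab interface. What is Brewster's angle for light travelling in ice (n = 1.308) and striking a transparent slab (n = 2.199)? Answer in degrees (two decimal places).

Here n₂/n₁ = 2.199/1.308 = 1.6812, and Brewster's law gives tan θ_B = n₂/n₁.
θ_B = arctan(1.6812) = 59.26°.

θ_B ≈ 59.26°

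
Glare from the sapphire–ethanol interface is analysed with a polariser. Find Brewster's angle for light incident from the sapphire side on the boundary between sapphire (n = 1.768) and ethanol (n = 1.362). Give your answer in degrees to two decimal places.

θ_B ≈ 37.61°

At Brewster's angle the reflected and refracted rays are perpendicular, which with Snell's law gives tan θ_B = n₂/n₁.
Here n₂/n₁ = 1.362/1.768 = 0.7704, and Brewster's law gives tan θ_B = n₂/n₁. Taking the arctangent, θ_B = 37.61°.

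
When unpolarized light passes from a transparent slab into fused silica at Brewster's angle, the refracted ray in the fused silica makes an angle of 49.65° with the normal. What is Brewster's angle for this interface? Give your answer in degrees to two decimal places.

θ_B ≈ 40.35°

At Brewster's angle the reflected and refracted rays are perpendicular, so θ_B + θ_t = 90°.
θ_B = 90° − 49.65° = 40.35°.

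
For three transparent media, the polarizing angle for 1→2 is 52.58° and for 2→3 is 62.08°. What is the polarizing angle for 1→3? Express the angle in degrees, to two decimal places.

Each Brewster angle gives a ratio: n₂/n₁ = tan 52.58° = 1.3070, n₃/n₂ = tan 62.08° = 1.8871.
Multiplying, n₃/n₁ = 1.3070 × 1.8871 = 2.4664, and θ_B(1→3) = arctan 2.4664 = 67.93°.

θ_B ≈ 67.93°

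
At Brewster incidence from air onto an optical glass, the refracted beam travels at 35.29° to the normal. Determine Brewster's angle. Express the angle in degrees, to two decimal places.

Since the reflected and refracted rays are at right angles at the polarizing angle, θ_B + θ_t = 90°.
θ_B = 90° − 35.29° = 54.71°.

θ_B ≈ 54.71°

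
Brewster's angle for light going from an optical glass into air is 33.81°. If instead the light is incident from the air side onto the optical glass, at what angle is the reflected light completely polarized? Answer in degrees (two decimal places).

The two Brewster angles are complementary: θ_B' = 90° − θ_B = 90° − 33.81° = 56.19°.

θ_B' ≈ 56.19°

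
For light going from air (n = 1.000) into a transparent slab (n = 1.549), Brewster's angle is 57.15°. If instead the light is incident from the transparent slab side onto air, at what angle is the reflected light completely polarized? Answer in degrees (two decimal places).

The two Brewster angles are complementary: θ_B' = 90° − θ_B = 90° − 57.15° = 32.85°.

θ_B' ≈ 32.85°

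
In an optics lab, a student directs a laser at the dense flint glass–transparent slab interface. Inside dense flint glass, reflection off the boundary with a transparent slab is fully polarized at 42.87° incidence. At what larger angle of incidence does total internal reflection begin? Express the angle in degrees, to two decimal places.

n₂/n₁ = tan 42.87° = 0.9283; the critical angle satisfies sin θ_c = n₂/n₁.
θ_c = arcsin(0.9283) = 68.17°.

θ_c ≈ 68.17°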